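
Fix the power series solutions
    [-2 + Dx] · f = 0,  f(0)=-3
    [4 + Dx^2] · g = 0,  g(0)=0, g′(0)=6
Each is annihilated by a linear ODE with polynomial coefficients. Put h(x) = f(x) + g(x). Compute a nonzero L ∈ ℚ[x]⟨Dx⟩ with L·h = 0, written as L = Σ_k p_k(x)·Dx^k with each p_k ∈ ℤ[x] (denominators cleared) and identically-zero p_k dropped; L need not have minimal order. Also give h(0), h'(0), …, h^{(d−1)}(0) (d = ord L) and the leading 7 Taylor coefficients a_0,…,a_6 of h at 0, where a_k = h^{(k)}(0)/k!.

L = -8 + 4·Dx - 2·Dx^2 + Dx^3  (order 3).
h: a_k = -3, 0, -6, -8, -2, 0, -4/15, …
ICs: h(0) = -3, h′(0) = 0, h′′(0) = -12.

f: a_k = -3, -6, -6, -4, -2, -4/5, -4/15, …
g: a_k = 0, 6, 0, -4, 0, 4/5, 0, …
Weyl lclm of L_f,L_g ⇒ L₀ (ord ≤ 3).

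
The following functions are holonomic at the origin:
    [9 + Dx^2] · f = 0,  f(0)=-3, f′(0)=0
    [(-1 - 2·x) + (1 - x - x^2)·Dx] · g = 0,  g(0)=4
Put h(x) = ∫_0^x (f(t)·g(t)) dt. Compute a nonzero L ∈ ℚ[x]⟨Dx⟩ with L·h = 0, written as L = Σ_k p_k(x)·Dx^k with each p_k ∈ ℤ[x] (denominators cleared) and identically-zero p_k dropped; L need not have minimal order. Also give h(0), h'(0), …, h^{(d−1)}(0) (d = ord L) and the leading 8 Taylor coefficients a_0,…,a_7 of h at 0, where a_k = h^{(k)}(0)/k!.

f: a_k = -3, 0, 27/2, 0, -81/8, 0, 243/80, 0, …
g: a_k = 4, 4, 8, 12, 20, 32, 52, 84, …
L₀ := L_f ⊗_s L_g (sym. prod.), ord ≤ 2.
h=∫h₀ ⇒ L = L₀·Dx.
L = (-7 + 9·x + 9·x^2)·Dx + (2 + 4·x)·Dx^2 + (-1 + x + x^2)·Dx^3  (order 3).
h: a_k = 0, -12, -6, 10, 9/2, 3/2, 17/4, 129/20, …
ICs: h(0) = 0, h′(0) = -12, h′′(0) = -12.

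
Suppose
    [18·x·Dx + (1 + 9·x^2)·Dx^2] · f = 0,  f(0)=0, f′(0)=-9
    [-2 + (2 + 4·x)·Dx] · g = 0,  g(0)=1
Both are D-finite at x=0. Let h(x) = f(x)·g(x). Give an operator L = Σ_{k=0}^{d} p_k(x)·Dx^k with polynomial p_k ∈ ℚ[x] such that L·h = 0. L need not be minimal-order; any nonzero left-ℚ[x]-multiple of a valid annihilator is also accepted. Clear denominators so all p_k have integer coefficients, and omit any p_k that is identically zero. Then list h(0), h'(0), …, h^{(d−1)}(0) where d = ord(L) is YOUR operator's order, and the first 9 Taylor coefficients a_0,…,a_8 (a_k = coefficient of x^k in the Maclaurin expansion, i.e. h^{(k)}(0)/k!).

f: a_k = 0, -9, 0, 27, 0, -729/5, 0, 6561/7, 0, …
g: a_k = 1, 1, -1/2, 1/2, -5/8, 7/8, -21/16, 33/16, -429/128, …
Sym-product of L_f,L_g gives L₀ (≤ ord 2).
L = (3 - 18·x - 9·x^2) + (-2 + 14·x + 54·x^2 + 36·x^3)·Dx + (1 + 4·x + 13·x^2 + 36·x^3 + 36·x^4)·Dx^2  (order 2).
h: a_k = 0, -9, -9, 63/2, 45/2, -6147/40, -5607/40, 562869/560, 486891/560, …
ICs: h(0) = 0, h′(0) = -9.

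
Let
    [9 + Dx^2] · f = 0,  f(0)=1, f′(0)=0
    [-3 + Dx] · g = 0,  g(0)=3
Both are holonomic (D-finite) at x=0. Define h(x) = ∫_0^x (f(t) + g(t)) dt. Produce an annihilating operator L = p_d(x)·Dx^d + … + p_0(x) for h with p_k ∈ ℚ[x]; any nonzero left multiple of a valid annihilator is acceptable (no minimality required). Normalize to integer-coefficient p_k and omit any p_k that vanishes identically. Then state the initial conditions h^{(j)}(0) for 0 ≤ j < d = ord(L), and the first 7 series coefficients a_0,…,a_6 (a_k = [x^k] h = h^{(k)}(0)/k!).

L = -27·Dx + 9·Dx^2 - 3·Dx^3 + Dx^4  (order 4).
h: a_k = 0, 4, 9/2, 3, 27/8, 27/10, 81/80, …
ICs: h(0) = 0, h′(0) = 4, h′′(0) = 9, h′′′(0) = 18.

f: a_k = 1, 0, -9/2, 0, 27/8, 0, -81/80, …
g: a_k = 3, 9, 27/2, 27/2, 81/8, 243/40, 243/80, …
Weyl lclm of L_f,L_g ⇒ L₀ (ord ≤ 3).
Integrate: L := L₀·Dx.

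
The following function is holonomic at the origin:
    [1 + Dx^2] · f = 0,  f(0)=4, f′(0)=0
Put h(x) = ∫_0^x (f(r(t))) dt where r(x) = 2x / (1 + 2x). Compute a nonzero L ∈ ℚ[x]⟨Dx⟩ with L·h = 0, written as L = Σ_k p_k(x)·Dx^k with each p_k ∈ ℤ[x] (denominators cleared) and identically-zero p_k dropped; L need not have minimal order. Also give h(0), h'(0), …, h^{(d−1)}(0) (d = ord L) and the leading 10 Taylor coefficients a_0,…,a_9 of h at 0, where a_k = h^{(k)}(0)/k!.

f: a_k = 4, 0, -2, 0, 1/6, 0, -1/180, 0, 1/10080, 0, …
f∘r: x↦r, Dx↦Dx/r' in L_f ⇒ L₀.
∫: right-multiply L₀ by Dx.
L = 4·Dx + (4 + 24·x + 48·x^2 + 32·x^3)·Dx^2 + (1 + 8·x + 24·x^2 + 32·x^3 + 16·x^4)·Dx^3  (order 3).
h: a_k = 0, 4, 0, -8/3, 8, -56/3, 352/9, -24016/315, 696/5, -133592/567, …
ICs: h(0) = 0, h′(0) = 4, h′′(0) = 0.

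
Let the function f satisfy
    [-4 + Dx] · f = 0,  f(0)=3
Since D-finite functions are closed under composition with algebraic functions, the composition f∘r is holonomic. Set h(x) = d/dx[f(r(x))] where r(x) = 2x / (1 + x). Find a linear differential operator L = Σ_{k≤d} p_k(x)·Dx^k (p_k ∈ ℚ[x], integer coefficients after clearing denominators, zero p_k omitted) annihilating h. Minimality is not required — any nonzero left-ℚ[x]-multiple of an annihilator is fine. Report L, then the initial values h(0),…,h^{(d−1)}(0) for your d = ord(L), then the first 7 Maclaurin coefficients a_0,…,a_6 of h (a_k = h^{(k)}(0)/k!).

f: a_k = 3, 12, 24, 32, 32, 128/5, 256/15, …
L₀ from L_f via x↦r, Dx↦r'^{-1}Dx.
h=h₀': d/dx-closure on L₀ ⇒ L.
L = (6 - 2·x) + (-1 - 2·x - x^2)·Dx  (order 1).
h: a_k = 24, 144, 264, 32, -264, 368/5, 3224/15, …
ICs: h(0) = 24.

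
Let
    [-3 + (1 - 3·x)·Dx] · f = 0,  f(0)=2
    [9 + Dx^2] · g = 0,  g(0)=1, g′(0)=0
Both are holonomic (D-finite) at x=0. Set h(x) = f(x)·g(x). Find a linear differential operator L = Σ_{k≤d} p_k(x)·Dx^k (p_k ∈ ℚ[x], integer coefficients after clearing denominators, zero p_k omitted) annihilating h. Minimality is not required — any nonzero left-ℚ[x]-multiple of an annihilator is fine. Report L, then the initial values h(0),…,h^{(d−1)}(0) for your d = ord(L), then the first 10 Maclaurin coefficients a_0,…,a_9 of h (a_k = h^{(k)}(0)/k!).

f: a_k = 2, 6, 18, 54, 162, 486, 1458, 4374, 13122, 39366, …
g: a_k = 1, 0, -9/2, 0, 27/8, 0, -81/80, 0, 729/4480, 0, …
Sym-product of L_f,L_g gives L₀ (≤ ord 2).
L = (-9 + 27·x) + 6·Dx + (-1 + 3·x)·Dx^2  (order 2).
h: a_k = 2, 6, 9, 27, 351/4, 1053/4, 31509/40, 94527/40, 3176253/448, 9528759/448, …
ICs: h(0) = 2, h′(0) = 6.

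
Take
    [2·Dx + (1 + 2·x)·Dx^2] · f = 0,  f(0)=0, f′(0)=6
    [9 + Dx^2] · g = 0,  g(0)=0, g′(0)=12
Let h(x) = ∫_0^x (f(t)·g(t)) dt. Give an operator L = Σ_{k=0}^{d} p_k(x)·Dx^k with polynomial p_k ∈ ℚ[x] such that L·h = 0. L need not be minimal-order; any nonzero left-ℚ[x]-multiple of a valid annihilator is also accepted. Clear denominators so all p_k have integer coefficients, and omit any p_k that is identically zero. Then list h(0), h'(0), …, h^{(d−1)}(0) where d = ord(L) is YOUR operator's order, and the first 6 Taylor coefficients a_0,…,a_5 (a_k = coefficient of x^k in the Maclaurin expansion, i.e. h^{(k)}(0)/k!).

L = (63 + 1053·x + 3969·x^2 + 5832·x^3 + 2916·x^4)·Dx + (63 + 450·x + 972·x^2 + 648·x^3)·Dx^2 + (25 + 270·x + 918·x^2 + 1296·x^3 + 648·x^4)·Dx^3 + (7 + 50·x + 108·x^2 + 72·x^3)·Dx^4 + (2 + 17·x + 53·x^2 + 72·x^3 + 36·x^4)·Dx^5  (order 5).
h: a_k = 0, 0, 0, 24, -18, -12/5, …
ICs: h(0) = 0, h′(0) = 0, h′′(0) = 0, h′′′(0) = 144, h′′′′(0) = -432.

f: a_k = 0, 6, -6, 8, -12, 96/5, …
g: a_k = 0, 12, 0, -18, 0, 81/10, …
L₀ := L_f ⊗_s L_g (sym. prod.), ord ≤ 4.
Integrate: L := L₀·Dx.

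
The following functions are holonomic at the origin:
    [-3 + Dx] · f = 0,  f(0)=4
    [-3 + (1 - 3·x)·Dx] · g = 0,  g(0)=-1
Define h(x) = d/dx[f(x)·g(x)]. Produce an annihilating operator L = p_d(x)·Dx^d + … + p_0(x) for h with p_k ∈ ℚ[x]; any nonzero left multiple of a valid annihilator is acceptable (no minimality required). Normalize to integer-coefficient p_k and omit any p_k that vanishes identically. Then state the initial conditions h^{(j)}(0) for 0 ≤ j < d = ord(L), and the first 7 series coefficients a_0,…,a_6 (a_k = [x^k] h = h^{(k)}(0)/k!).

f: a_k = 4, 12, 18, 18, 27/2, 81/10, 81/20, …
g: a_k = -1, -3, -9, -27, -81, -243, -729, …
L₀ := L_f ⊗_s L_g (sym. prod.), ord ≤ 1.
h₀' ⇒ L via d/dx closure of L₀.
L = (15 - 36·x + 27·x^2) + (-2 + 9·x - 9·x^2)·Dx  (order 1).
h: a_k = -24, -180, -864, -3510, -13203, -475551/10, -166455, …
ICs: h(0) = -24.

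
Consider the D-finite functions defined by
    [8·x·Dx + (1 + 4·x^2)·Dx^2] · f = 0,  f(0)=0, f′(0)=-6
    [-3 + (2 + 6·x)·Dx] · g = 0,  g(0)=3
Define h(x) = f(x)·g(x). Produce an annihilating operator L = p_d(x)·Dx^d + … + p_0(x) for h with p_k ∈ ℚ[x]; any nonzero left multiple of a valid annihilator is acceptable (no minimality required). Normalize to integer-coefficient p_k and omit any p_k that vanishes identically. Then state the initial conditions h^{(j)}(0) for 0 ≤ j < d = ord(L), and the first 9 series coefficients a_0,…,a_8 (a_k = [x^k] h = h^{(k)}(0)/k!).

f: a_k = 0, -6, 0, 8, 0, -96/5, 0, 384/7, 0, …
g: a_k = 3, 9/2, -27/8, 81/16, -1215/128, 5103/256, -45927/1024, 216513/2048, -8444007/32768, …
Sym-product of L_f,L_g gives L₀ (≤ ord 2).
L = (27 - 48·x - 36·x^2) + (-12 - 4·x + 144·x^2 + 144·x^3)·Dx + (4 + 24·x + 52·x^2 + 96·x^3 + 144·x^4)·Dx^2  (order 2).
h: a_k = 0, -18, -27, 177/4, 45/8, -8847/320, -105921/640, 7571871/17920, -11654793/35840, …
ICs: h(0) = 0, h′(0) = -18.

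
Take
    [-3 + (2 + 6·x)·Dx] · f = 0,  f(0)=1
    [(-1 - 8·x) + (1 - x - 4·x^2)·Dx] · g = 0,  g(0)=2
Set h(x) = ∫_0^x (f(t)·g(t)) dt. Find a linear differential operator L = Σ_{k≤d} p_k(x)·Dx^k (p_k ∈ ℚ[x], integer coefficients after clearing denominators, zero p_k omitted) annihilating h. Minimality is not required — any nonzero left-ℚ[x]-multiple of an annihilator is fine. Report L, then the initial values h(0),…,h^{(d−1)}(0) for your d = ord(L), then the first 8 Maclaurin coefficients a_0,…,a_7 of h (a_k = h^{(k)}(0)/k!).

L = (5 + 19·x + 36·x^2)·Dx + (-2 - 4·x + 14·x^2 + 24·x^3)·Dx^2  (order 2).
h: a_k = 0, 2, 5/2, 43/12, 273/32, 4531/320, 28235/768, 242623/3584, …
ICs: h(0) = 0, h′(0) = 2.

f: a_k = 1, 3/2, -9/8, 27/16, -405/128, 1701/256, -15309/1024, 72171/2048, …
g: a_k = 2, 2, 10, 18, 58, 130, 362, 882, …
Sym-product of L_f,L_g gives L₀ (≤ ord 1).
Integrate: L := L₀·Dx.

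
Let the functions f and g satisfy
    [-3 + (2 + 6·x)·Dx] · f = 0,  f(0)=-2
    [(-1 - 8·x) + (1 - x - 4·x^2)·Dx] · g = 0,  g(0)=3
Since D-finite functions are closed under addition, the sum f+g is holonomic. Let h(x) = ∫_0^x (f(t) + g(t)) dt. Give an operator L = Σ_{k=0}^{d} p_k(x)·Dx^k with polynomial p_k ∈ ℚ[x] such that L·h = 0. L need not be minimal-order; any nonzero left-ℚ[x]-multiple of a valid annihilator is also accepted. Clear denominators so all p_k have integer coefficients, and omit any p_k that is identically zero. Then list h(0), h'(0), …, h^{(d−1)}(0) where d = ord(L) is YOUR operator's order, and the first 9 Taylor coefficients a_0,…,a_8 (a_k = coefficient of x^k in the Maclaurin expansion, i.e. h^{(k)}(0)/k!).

L = (69 + 387·x + 900·x^2 + 1440·x^3)·Dx + (-49 - 318·x - 1257·x^2 - 3240·x^3 - 3600·x^4)·Dx^2 + (-2 + 46·x + 234·x^2 - 86·x^3 - 1440·x^4 - 1440·x^5)·Dx^3  (order 3).
h: a_k = 0, 1, 0, 23/4, 189/32, 5973/320, 7753/256, 293325/3584, 1282581/8192, …
ICs: h(0) = 0, h′(0) = 1, h′′(0) = 0.

f: a_k = -2, -3, 9/4, -27/8, 405/64, -1701/128, 15309/512, -72171/1024, 2814669/16384, …
g: a_k = 3, 3, 15, 27, 87, 195, 543, 1323, 3495, …
Weyl lclm of L_f,L_g ⇒ L₀ (ord ≤ 2).
h=∫h₀ ⇒ L = L₀·Dx.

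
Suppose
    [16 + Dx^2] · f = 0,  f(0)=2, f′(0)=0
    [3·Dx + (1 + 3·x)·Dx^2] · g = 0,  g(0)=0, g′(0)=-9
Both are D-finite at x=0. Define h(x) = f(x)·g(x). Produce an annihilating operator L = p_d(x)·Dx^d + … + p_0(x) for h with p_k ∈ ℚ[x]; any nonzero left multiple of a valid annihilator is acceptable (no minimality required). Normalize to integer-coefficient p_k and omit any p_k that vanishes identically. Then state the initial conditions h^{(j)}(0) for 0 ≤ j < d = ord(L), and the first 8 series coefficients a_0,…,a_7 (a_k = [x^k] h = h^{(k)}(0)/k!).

L = (2272 + 127488·x + 781056·x^2 + 1769472·x^3 + 1327104·x^4) + (4416 + 50112·x + 165888·x^2 + 165888·x^3)·Dx + (1022 + 19392·x + 102816·x^2 + 221184·x^3 + 165888·x^4)·Dx^2 + (276 + 3132·x + 10368·x^2 + 10368·x^3)·Dx^3 + (55 + 714·x + 3375·x^2 + 6912·x^3 + 5184·x^4)·Dx^4  (order 4).
h: a_k = 0, -18, 27, 90, -189/2, -258/5, 45, -538/35, …
ICs: h(0) = 0, h′(0) = -18, h′′(0) = 54, h′′′(0) = 540.

f: a_k = 2, 0, -16, 0, 64/3, 0, -512/45, 0, …
g: a_k = 0, -9, 27/2, -27, 243/4, -729/5, 729/2, -6561/7, …
Sym-product of L_f,L_g gives L₀ (≤ ord 4).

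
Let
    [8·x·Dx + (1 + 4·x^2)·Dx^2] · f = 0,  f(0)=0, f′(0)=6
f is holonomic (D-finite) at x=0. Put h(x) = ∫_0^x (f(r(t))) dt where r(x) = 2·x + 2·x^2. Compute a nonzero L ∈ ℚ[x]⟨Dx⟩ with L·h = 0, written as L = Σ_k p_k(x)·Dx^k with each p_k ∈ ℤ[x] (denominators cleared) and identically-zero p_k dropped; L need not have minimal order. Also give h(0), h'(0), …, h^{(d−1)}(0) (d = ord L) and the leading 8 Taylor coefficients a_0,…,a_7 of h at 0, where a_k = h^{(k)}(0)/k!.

f: a_k = 0, 6, 0, -8, 0, 96/5, 0, -384/7, …
Substitute x→r, Dx→(1/r')Dx; clear ⇒ L₀.
h=∫₀ˣh₀: take L = L₀·Dx.
L = (-2 + 32·x + 128·x^2 + 192·x^3 + 96·x^4)·Dx^2 + (1 + 2·x + 16·x^2 + 64·x^3 + 80·x^4 + 32·x^5)·Dx^3  (order 3).
h: a_k = 0, 0, 6, 4, -16, -192/5, 352/5, 3008/7, …
ICs: h(0) = 0, h′(0) = 0, h′′(0) = 12.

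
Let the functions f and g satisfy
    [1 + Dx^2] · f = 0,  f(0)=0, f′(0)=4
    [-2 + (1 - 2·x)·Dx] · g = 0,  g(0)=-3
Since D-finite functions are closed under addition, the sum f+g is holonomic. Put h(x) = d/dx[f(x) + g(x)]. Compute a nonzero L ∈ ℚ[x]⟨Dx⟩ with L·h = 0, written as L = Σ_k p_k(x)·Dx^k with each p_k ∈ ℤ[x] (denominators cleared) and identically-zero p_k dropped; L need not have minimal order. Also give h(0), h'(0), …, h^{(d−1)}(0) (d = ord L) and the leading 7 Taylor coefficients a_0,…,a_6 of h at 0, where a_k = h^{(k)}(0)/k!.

L = (196 - 16·x + 16·x^2) + (-25 + 54·x - 12·x^2 + 8·x^3)·Dx + (196 - 16·x + 16·x^2)·Dx^2 + (-25 + 54·x - 12·x^2 + 8·x^3)·Dx^3  (order 3).
h: a_k = -2, -24, -74, -192, -2879/6, -1152, -483841/180, …
ICs: h(0) = -2, h′(0) = -24, h′′(0) = -148.

f: a_k = 0, 4, 0, -2/3, 0, 1/30, 0, …
g: a_k = -3, -6, -12, -24, -48, -96, -192, …
Weyl lclm of L_f,L_g ⇒ L₀ (ord ≤ 3).
h₀' ⇒ L via d/dx closure of L₀.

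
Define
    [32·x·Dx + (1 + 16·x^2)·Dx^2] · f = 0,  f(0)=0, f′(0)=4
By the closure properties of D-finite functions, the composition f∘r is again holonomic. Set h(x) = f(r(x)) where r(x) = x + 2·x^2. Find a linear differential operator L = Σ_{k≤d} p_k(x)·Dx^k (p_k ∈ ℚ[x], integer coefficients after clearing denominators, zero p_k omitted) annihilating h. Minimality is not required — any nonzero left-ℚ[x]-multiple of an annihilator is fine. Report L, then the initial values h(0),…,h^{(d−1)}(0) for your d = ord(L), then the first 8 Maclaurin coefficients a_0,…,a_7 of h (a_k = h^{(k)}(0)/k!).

f: a_k = 0, 4, 0, -64/3, 0, 1024/5, 0, -16384/7, …
f∘r: x↦r, Dx↦Dx/r' in L_f ⇒ L₀.
L = (-4 + 32·x + 256·x^2 + 768·x^3 + 768·x^4)·Dx + (1 + 4·x + 16·x^2 + 128·x^3 + 320·x^4 + 256·x^5)·Dx^2  (order 2).
h: a_k = 0, 4, 8, -64/3, -128, -256/5, 5632/3, 40960/7, …
ICs: h(0) = 0, h′(0) = 4.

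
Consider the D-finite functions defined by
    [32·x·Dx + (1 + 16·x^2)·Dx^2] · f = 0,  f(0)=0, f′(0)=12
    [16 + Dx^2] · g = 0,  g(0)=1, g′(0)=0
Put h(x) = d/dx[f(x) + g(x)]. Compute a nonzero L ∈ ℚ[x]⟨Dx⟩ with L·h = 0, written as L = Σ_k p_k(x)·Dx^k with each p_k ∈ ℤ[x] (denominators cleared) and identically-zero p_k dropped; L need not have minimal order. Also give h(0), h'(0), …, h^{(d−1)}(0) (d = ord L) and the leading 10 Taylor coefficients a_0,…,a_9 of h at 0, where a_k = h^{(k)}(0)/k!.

f: a_k = 0, 12, 0, -64, 0, 3072/5, 0, -49152/7, 0, 262144/3, …
g: a_k = 1, 0, -8, 0, 32/3, 0, -256/45, 0, 512/315, 0, …
Weyl lclm of L_f,L_g ⇒ L₀ (ord ≤ 4).
h₀' ⇒ L via d/dx closure of L₀.
L = (-5632·x + 114688·x^3 + 131072·x^5) + (-16 + 1792·x^2 + 36864·x^4 + 65536·x^6)·Dx + (-352·x + 7168·x^3 + 8192·x^5)·Dx^2 + (-1 + 112·x^2 + 2304·x^4 + 4096·x^6)·Dx^3  (order 3).
h: a_k = 12, -16, -192, 128/3, 3072, -512/15, -49152, 4096/315, 786432, -8192/2835, …
ICs: h(0) = 12, h′(0) = -16, h′′(0) = -384.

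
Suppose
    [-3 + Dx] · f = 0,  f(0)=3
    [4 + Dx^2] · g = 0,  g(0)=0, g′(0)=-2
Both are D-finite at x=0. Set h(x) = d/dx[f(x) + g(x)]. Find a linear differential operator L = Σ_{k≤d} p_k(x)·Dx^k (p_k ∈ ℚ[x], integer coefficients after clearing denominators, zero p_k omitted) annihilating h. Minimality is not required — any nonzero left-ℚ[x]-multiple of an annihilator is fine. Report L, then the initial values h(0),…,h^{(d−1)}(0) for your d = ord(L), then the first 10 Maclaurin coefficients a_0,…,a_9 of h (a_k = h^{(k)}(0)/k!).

L = 12 - 4·Dx + 3·Dx^2 - Dx^3  (order 3).
h: a_k = 7, 27, 89/2, 81/2, 697/24, 729/40, 6689/720, 2187/560, 58537/40320, 2187/4480, …
ICs: h(0) = 7, h′(0) = 27, h′′(0) = 89.

f: a_k = 3, 9, 27/2, 27/2, 81/8, 243/40, 243/80, 729/560, 2187/4480, 729/4480, …
g: a_k = 0, -2, 0, 4/3, 0, -4/15, 0, 8/315, 0, -4/2835, …
Sum ⇒ L₀ = lclm(L_f,L_g) in ℚ(x)⟨Dx⟩.
h=h₀': d/dx-closure on L₀ ⇒ L.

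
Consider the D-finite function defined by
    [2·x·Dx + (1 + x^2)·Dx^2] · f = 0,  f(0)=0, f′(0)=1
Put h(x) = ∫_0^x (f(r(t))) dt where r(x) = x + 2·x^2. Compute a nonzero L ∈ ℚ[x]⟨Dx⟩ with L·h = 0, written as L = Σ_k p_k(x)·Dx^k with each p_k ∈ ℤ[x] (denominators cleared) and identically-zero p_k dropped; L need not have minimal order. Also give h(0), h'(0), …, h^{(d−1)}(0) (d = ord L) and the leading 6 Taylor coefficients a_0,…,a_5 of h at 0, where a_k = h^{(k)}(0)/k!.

f: a_k = 0, 1, 0, -1/3, 0, 1/5, …
Substitute x→r, Dx→(1/r')Dx; clear ⇒ L₀.
h=∫₀ˣh₀: take L = L₀·Dx.
L = (-4 + 2·x + 16·x^2 + 48·x^3 + 48·x^4)·Dx^2 + (1 + 4·x + x^2 + 8·x^3 + 20·x^4 + 16·x^5)·Dx^3  (order 3).
h: a_k = 0, 0, 1/2, 2/3, -1/12, -2/5, …
ICs: h(0) = 0, h′(0) = 0, h′′(0) = 1.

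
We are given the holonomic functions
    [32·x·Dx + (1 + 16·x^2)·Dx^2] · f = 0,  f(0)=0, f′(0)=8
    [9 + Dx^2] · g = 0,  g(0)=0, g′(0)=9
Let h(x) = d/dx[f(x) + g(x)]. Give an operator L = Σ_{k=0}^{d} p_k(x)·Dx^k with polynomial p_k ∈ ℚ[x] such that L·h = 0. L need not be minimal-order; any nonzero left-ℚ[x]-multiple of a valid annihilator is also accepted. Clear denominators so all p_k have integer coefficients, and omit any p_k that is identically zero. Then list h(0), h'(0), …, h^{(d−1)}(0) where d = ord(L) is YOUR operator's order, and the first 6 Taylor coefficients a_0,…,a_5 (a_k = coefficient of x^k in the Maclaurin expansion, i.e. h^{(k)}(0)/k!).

L = (-52704·x + 967680·x^3 + 663552·x^5) + (-207 + 13104·x^2 + 283392·x^4 + 331776·x^6)·Dx + (-5856·x + 107520·x^3 + 73728·x^5)·Dx^2 + (-23 + 1456·x^2 + 31488·x^4 + 36864·x^6)·Dx^3  (order 3).
h: a_k = 17, 0, -337/2, 0, 16627/8, 0, …
ICs: h(0) = 17, h′(0) = 0, h′′(0) = -337.

f: a_k = 0, 8, 0, -128/3, 0, 2048/5, …
g: a_k = 0, 9, 0, -27/2, 0, 243/40, …
h₀=f+g: left-lcm gives L₀, ord ≤ 4.
h=h₀': d/dx-closure on L₀ ⇒ L.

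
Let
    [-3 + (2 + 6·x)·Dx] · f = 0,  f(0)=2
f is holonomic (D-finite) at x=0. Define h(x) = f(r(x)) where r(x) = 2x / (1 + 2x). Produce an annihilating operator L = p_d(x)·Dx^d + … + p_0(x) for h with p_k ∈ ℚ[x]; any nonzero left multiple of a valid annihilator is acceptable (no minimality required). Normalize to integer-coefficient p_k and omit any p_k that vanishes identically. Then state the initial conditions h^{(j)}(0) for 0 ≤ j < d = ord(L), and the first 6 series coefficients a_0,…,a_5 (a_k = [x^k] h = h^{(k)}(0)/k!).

f: a_k = 2, 3, -9/4, 27/8, -405/64, 1701/128, …
Substitute x→r, Dx→(1/r')Dx; clear ⇒ L₀.
L = -3 + (1 + 10·x + 16·x^2)·Dx  (order 1).
h: a_k = 2, 6, -21, 87, -1677/4, 9069/4, …
ICs: h(0) = 2.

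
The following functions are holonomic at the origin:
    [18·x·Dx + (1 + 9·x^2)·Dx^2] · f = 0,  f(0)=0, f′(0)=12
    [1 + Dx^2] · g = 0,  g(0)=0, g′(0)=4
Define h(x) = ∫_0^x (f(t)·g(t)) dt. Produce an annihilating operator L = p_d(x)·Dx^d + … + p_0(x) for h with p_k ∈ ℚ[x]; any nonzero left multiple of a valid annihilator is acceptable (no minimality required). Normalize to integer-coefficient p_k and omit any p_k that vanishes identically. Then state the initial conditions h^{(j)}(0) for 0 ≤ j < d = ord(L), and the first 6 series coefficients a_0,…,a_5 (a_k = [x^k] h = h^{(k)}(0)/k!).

L = (370 + 9594·x^2 + 4131·x^4 + 2916·x^6 + 6561·x^8)·Dx + (684·x + 6804·x^3 + 8748·x^5 + 26244·x^7)·Dx^2 + (380 + 9792·x^2 + 5346·x^4 + 5832·x^6 + 13122·x^8)·Dx^3 + (684·x + 6804·x^3 + 8748·x^5 + 26244·x^7)·Dx^4 + (10 + 198·x^2 + 1215·x^4 + 2916·x^6 + 6561·x^8)·Dx^5  (order 5).
h: a_k = 0, 0, 0, 16, 0, -152/5, …
ICs: h(0) = 0, h′(0) = 0, h′′(0) = 0, h′′′(0) = 96, h′′′′(0) = 0.

f: a_k = 0, 12, 0, -36, 0, 972/5, …
g: a_k = 0, 4, 0, -2/3, 0, 1/30, …
f·g: L₀ = L_f ⊗_s L_g, ord ≤ 2·2.
∫: right-multiply L₀ by Dx.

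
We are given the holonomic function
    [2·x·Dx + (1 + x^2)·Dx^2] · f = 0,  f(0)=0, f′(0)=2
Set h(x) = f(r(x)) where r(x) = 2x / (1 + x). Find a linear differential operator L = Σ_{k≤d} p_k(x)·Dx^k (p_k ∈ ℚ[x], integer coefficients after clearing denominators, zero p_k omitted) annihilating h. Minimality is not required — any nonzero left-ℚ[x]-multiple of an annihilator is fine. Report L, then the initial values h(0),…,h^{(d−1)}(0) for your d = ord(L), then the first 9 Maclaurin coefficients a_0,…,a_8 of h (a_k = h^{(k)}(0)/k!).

L = (2 + 10·x)·Dx + (1 + 2·x + 5·x^2)·Dx^2  (order 2).
h: a_k = 0, 4, -4, -4/3, 12, -76/5, -44/3, 556/7, -84, …
ICs: h(0) = 0, h′(0) = 4.

f: a_k = 0, 2, 0, -2/3, 0, 2/5, 0, -2/7, 0, …
h₀=f(r): pull back L_f along r ⇒ L₀.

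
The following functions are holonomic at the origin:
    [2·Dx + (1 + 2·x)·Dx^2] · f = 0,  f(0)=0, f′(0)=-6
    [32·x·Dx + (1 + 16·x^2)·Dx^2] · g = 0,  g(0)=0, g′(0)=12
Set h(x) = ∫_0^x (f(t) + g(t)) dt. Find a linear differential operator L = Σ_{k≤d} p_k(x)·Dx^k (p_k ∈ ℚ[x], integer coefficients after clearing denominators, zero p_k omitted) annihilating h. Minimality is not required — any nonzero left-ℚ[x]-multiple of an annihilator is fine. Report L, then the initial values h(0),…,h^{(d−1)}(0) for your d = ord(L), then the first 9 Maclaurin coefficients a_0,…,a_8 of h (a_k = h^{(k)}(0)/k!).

L = (-32 - 192·x + 1536·x^2 + 1024·x^3)·Dx^2 + (-20 - 64·x + 576·x^2 + 3072·x^3 + 2048·x^4)·Dx^3 + (-1 + 14·x + 32·x^2 + 256·x^3 + 768·x^4 + 512·x^5)·Dx^4  (order 4).
h: a_k = 0, 0, 3, 2, -18, 12/5, 496/5, 32/7, -6192/7, …
ICs: h(0) = 0, h′(0) = 0, h′′(0) = 6, h′′′(0) = 12.

f: a_k = 0, -6, 6, -8, 12, -96/5, 32, -384/7, 96, …
g: a_k = 0, 12, 0, -64, 0, 3072/5, 0, -49152/7, 0, …
L₀ := lclm(L_f,L_g); ord L₀ ≤ 2+2.
∫: right-multiply L₀ by Dx.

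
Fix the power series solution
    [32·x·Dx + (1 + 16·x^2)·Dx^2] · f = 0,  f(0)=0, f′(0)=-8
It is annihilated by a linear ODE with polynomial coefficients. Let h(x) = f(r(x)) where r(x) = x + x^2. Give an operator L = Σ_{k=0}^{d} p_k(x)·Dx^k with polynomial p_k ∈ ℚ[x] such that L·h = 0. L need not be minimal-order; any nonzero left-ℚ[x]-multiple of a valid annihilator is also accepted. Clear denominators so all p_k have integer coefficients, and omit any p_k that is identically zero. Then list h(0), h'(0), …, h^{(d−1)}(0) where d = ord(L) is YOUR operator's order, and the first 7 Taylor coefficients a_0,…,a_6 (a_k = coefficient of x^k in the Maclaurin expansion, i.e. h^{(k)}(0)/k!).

f: a_k = 0, -8, 0, 128/3, 0, -2048/5, 0, …
h₀=f(r): pull back L_f along r ⇒ L₀.
L = (-2 + 32·x + 128·x^2 + 192·x^3 + 96·x^4)·Dx + (1 + 2·x + 16·x^2 + 64·x^3 + 80·x^4 + 32·x^5)·Dx^2  (order 2).
h: a_k = 0, -8, -8, 128/3, 128, -1408/5, -6016/3, …
ICs: h(0) = 0, h′(0) = -8.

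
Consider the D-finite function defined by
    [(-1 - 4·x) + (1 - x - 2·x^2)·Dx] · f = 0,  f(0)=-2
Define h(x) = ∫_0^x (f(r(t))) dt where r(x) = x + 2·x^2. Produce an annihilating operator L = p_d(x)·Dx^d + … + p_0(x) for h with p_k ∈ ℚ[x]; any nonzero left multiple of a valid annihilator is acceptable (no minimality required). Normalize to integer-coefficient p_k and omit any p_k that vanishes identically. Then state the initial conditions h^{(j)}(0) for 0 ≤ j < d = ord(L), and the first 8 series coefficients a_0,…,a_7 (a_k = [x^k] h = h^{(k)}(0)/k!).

f: a_k = -2, -2, -6, -10, -22, -42, -86, -170, …
f∘r: x↦r, Dx↦Dx/r' in L_f ⇒ L₀.
h=∫h₀ ⇒ L = L₀·Dx.
L = (1 + 8·x + 24·x^2 + 32·x^3)·Dx + (-1 + x + 4·x^2 + 8·x^3 + 8·x^4)·Dx^2  (order 2).
h: a_k = 0, -2, -1, -10/3, -17/2, -106/5, -169/3, -1114/7, …
ICs: h(0) = 0, h′(0) = -2.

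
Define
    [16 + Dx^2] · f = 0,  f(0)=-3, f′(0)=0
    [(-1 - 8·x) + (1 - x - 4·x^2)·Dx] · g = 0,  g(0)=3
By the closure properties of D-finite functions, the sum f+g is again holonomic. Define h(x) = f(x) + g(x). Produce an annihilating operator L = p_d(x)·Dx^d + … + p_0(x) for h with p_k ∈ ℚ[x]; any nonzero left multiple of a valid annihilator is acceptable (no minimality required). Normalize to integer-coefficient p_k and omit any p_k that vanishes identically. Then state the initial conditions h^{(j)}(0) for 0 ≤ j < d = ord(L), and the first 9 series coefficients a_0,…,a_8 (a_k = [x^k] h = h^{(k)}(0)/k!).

f: a_k = -3, 0, 24, 0, -32, 0, 256/15, 0, -512/105, …
g: a_k = 3, 3, 15, 27, 87, 195, 543, 1323, 3495, …
L₀ := lclm(L_f,L_g); ord L₀ ≤ 2+1.
L = (-560 - 4608·x - 1664·x^2 - 6144·x^3 - 10240·x^4 - 16384·x^5) + (208 - 272·x - 896·x^2 + 1408·x^3 + 1536·x^4 - 6144·x^5 - 8192·x^6)·Dx + (-35 - 288·x - 104·x^2 - 384·x^3 - 640·x^4 - 1024·x^5)·Dx^2 + (13 - 17·x - 56·x^2 + 88·x^3 + 96·x^4 - 384·x^5 - 512·x^6)·Dx^3  (order 3).
h: a_k = 0, 3, 39, 27, 55, 195, 8401/15, 1323, 366463/105, …
ICs: h(0) = 0, h′(0) = 3, h′′(0) = 78.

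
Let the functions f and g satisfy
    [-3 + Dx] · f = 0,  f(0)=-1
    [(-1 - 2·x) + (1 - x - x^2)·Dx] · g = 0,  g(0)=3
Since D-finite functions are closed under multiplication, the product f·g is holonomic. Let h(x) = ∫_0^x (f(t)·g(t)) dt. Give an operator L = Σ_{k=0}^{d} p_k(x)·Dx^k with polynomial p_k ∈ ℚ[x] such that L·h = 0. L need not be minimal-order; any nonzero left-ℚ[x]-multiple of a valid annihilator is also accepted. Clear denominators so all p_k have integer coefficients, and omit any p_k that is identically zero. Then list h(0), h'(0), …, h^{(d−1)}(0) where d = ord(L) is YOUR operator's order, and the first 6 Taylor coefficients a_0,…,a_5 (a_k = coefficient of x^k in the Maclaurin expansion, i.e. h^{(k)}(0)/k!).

L = (4 - x - 3·x^2)·Dx + (-1 + x + x^2)·Dx^2  (order 2).
h: a_k = 0, -3, -6, -19/2, -27/2, -741/40, …
ICs: h(0) = 0, h′(0) = -3.

f: a_k = -1, -3, -9/2, -9/2, -27/8, -81/40, …
g: a_k = 3, 3, 6, 9, 15, 24, …
L₀ := L_f ⊗_s L_g (sym. prod.), ord ≤ 1.
h=∫h₀ ⇒ L = L₀·Dx.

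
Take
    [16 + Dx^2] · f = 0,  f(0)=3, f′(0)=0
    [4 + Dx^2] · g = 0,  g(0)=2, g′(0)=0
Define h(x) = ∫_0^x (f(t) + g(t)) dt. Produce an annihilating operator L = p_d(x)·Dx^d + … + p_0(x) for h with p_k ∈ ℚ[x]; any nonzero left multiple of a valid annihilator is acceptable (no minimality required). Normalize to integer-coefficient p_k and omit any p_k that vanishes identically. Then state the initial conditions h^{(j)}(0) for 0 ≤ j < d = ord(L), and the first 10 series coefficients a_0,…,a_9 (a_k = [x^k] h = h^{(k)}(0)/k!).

L = 64·Dx + 20·Dx^3 + Dx^5  (order 5).
h: a_k = 0, 5, 0, -28/3, 0, 20/3, 0, -776/315, 0, 44/81, …
ICs: h(0) = 0, h′(0) = 5, h′′(0) = 0, h′′′(0) = -56, h′′′′(0) = 0.

f: a_k = 3, 0, -24, 0, 32, 0, -256/15, 0, 512/105, 0, …
g: a_k = 2, 0, -4, 0, 4/3, 0, -8/45, 0, 4/315, 0, …
Weyl lclm of L_f,L_g ⇒ L₀ (ord ≤ 4).
∫: right-multiply L₀ by Dx.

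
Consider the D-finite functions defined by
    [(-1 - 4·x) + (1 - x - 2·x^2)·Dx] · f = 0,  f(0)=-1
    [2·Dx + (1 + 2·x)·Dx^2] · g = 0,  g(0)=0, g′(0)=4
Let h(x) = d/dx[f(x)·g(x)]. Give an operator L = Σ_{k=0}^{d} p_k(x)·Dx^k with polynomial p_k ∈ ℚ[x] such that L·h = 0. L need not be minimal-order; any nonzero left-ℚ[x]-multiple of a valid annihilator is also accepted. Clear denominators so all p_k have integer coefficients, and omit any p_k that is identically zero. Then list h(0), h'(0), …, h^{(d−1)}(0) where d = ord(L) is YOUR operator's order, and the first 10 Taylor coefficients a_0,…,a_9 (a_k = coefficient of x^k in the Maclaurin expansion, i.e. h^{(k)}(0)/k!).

L = (60 + 216·x + 288·x^2) + (5 + 66·x + 240·x^2 + 224·x^3)·Dx + (-3 - 11·x + 4·x^2 + 44·x^3 + 32·x^4)·Dx^2  (order 2).
h: a_k = -4, 0, -40, -64/3, -224, -1024/5, -16832/15, -9216/7, -188672/35, -455680/63, …
ICs: h(0) = -4, h′(0) = 0.

f: a_k = -1, -1, -3, -5, -11, -21, -43, -85, -171, -341, …
g: a_k = 0, 4, -4, 16/3, -8, 64/5, -64/3, 256/7, -64, 1024/9, …
h₀=f·g: eliminate ⇒ L₀, order ≤ 1·2.
Derive L from L₀ (diff closure).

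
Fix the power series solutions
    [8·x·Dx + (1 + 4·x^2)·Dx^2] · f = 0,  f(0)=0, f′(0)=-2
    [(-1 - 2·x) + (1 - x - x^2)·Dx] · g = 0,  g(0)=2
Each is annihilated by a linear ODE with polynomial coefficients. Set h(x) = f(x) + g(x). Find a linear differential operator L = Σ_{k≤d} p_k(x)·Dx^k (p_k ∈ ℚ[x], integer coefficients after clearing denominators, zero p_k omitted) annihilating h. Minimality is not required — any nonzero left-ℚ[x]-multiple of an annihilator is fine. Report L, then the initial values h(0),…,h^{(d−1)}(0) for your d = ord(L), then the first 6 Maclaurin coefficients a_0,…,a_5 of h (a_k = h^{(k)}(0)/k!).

L = (16 - 64·x - 400·x^2 - 576·x^3 - 696·x^4 - 96·x^6)·Dx + (-13 - 24·x - 22·x^2 - 204·x^3 - 548·x^4 - 488·x^5 - 48·x^6 - 96·x^7)·Dx^2 + (2 + 5·x + 14·x^2 - 2·x^3 + 13·x^4 - 92·x^5 - 48·x^6 - 16·x^7 - 16·x^8)·Dx^3  (order 3).
h: a_k = 2, 0, 4, 26/3, 10, 48/5, …
ICs: h(0) = 2, h′(0) = 0, h′′(0) = 8.

f: a_k = 0, -2, 0, 8/3, 0, -32/5, …
g: a_k = 2, 2, 4, 6, 10, 16, …
L₀ := lclm(L_f,L_g); ord L₀ ≤ 2+1.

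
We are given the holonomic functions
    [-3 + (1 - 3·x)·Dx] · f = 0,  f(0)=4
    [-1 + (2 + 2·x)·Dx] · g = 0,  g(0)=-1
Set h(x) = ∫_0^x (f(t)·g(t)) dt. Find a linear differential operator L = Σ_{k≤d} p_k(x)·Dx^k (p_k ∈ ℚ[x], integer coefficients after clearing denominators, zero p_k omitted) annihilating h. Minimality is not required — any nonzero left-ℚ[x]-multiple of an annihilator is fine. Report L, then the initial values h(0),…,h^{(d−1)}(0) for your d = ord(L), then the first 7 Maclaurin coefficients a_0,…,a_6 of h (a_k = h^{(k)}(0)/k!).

f: a_k = 4, 12, 36, 108, 324, 972, 2916, …
g: a_k = -1, -1/2, 1/8, -1/16, 5/128, -7/256, 21/1024, …
Sym-product of L_f,L_g gives L₀ (≤ ord 1).
h=∫h₀ ⇒ L = L₀·Dx.
L = (7 + 3·x)·Dx + (-2 + 4·x + 6·x^2)·Dx^2  (order 2).
h: a_k = 0, -4, -7, -83/6, -499/16, -11971/160, -71833/384, …
ICs: h(0) = 0, h′(0) = -4.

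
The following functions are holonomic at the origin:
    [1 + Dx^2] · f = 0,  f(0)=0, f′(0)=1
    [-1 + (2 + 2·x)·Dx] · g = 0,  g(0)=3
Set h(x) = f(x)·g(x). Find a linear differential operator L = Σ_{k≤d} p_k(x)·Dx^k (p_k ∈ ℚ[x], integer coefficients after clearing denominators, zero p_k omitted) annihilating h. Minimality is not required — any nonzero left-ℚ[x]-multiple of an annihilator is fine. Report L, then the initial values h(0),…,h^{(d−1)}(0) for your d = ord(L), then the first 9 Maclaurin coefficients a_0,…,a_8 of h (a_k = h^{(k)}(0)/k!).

L = (7 + 8·x + 4·x^2) + (-4 - 4·x)·Dx + (4 + 8·x + 4·x^2)·Dx^2  (order 2).
h: a_k = 0, 3, 3/2, -7/8, -1/16, -19/640, 81/1280, -983/21504, 7727/215040, …
ICs: h(0) = 0, h′(0) = 3.

f: a_k = 0, 1, 0, -1/6, 0, 1/120, 0, -1/5040, 0, …
g: a_k = 3, 3/2, -3/8, 3/16, -15/128, 21/256, -63/1024, 99/2048, -1287/32768, …
Product ⇒ symmetric product L₀, ord ≤ 2.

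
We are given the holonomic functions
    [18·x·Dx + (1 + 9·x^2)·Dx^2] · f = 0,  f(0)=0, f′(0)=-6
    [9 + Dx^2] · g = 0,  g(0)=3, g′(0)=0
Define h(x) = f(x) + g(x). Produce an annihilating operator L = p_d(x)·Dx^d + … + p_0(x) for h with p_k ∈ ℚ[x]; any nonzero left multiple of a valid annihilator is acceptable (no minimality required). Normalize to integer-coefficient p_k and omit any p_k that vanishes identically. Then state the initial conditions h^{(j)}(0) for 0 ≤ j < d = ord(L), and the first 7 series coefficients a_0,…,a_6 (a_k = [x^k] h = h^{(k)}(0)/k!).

L = (-1782·x + 20412·x^3 + 13122·x^5)·Dx + (-9 + 567·x^2 + 6561·x^4 + 6561·x^6)·Dx^2 + (-198·x + 2268·x^3 + 1458·x^5)·Dx^3 + (-1 + 63·x^2 + 729·x^4 + 729·x^6)·Dx^4  (order 4).
h: a_k = 3, -6, -27/2, 18, 81/8, -486/5, -243/80, …
ICs: h(0) = 3, h′(0) = -6, h′′(0) = -27, h′′′(0) = 108.

f: a_k = 0, -6, 0, 18, 0, -486/5, 0, …
g: a_k = 3, 0, -27/2, 0, 81/8, 0, -243/80, …
h₀=f+g: left-lcm gives L₀, ord ≤ 4.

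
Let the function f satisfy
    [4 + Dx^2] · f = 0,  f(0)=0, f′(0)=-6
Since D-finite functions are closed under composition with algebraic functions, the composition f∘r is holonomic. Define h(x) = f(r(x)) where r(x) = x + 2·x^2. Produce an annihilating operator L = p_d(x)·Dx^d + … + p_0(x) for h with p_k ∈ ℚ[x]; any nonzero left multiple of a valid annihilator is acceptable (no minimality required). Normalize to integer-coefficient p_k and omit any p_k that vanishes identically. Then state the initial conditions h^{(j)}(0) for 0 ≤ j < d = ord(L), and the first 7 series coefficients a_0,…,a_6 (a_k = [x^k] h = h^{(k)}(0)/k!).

L = (4 + 48·x + 192·x^2 + 256·x^3) - 4·Dx + (1 + 4·x)·Dx^2  (order 2).
h: a_k = 0, -6, -12, 4, 24, 236/5, 24, …
ICs: h(0) = 0, h′(0) = -6.

f: a_k = 0, -6, 0, 4, 0, -4/5, 0, …
L₀ from L_f via x↦r, Dx↦r'^{-1}Dx.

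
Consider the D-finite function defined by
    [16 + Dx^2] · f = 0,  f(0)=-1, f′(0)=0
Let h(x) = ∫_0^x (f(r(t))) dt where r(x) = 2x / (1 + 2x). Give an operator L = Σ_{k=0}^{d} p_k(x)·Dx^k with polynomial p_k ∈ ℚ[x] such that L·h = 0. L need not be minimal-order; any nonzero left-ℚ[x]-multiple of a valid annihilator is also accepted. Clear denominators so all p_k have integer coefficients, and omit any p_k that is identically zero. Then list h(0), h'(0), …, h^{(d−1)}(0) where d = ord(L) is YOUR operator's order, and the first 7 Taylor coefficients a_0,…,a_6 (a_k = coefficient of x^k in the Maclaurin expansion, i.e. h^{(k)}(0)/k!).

f: a_k = -1, 0, 8, 0, -32/3, 0, 256/45, …
h₀=f(r): pull back L_f along r ⇒ L₀.
Integrate: L := L₀·Dx.
L = 64·Dx + (4 + 24·x + 48·x^2 + 32·x^3)·Dx^2 + (1 + 8·x + 24·x^2 + 32·x^3 + 16·x^4)·Dx^3  (order 3).
h: a_k = 0, -1, 0, 32/3, -32, 128/3, 512/9, …
ICs: h(0) = 0, h′(0) = -1, h′′(0) = 0.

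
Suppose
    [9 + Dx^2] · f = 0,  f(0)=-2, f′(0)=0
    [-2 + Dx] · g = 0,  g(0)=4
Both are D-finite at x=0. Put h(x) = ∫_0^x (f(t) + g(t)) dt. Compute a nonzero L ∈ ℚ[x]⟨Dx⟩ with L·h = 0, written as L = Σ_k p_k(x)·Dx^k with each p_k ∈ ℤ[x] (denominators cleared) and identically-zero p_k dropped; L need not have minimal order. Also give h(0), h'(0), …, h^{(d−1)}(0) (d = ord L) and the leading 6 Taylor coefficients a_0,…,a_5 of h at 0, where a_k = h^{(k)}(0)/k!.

L = -18·Dx + 9·Dx^2 - 2·Dx^3 + Dx^4  (order 4).
h: a_k = 0, 2, 4, 17/3, 4/3, -49/60, …
ICs: h(0) = 0, h′(0) = 2, h′′(0) = 8, h′′′(0) = 34.

f: a_k = -2, 0, 9, 0, -27/4, 0, …
g: a_k = 4, 8, 8, 16/3, 8/3, 16/15, …
L₀ := lclm(L_f,L_g); ord L₀ ≤ 2+1.
Integrate: L := L₀·Dx.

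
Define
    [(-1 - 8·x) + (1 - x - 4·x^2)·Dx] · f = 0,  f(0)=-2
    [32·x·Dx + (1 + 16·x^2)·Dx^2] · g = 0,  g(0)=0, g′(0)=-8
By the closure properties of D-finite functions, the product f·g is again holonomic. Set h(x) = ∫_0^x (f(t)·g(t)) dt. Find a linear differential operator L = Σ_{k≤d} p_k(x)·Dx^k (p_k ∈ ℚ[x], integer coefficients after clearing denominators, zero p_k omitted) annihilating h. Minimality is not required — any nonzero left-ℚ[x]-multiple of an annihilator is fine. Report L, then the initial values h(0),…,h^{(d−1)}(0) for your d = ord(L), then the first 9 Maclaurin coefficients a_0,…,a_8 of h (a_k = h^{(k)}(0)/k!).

f: a_k = -2, -2, -10, -18, -58, -130, -362, -882, -2330, …
g: a_k = 0, -8, 0, 128/3, 0, -2048/5, 0, 32768/7, 0, …
Sym-product of L_f,L_g gives L₀ (≤ ord 2).
h=∫h₀ ⇒ L = L₀·Dx.
L = (8 + 32·x + 384·x^2)·Dx + (2 - 16·x + 64·x^2 + 384·x^3)·Dx^2 + (-1 + x - 12·x^2 + 16·x^3 + 64·x^4)·Dx^3  (order 3).
h: a_k = 0, 0, 8, 16/3, -4/3, 176/15, 6424/45, 5456/35, -12718/21, …
ICs: h(0) = 0, h′(0) = 0, h′′(0) = 16.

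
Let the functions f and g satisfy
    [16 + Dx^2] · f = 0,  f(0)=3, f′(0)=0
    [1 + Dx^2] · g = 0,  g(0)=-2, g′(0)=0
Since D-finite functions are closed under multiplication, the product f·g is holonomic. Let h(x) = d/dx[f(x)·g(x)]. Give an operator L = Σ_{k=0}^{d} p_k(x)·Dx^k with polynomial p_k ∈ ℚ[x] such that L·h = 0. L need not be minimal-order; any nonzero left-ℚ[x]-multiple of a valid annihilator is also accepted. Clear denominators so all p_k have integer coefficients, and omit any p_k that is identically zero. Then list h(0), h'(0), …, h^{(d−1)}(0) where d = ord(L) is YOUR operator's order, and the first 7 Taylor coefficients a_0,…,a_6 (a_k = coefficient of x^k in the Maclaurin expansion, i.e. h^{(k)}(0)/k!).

f: a_k = 3, 0, -24, 0, 32, 0, -256/15, …
g: a_k = -2, 0, 1, 0, -1/12, 0, 1/360, …
Product ⇒ symmetric product L₀, ord ≤ 4.
Derive L from L₀ (diff closure).
L = 225 + 34·Dx^2 + Dx^4  (order 4).
h: a_k = 0, 102, 0, -353, 0, 8177/20, 0, …
ICs: h(0) = 0, h′(0) = 102, h′′(0) = 0, h′′′(0) = -2118.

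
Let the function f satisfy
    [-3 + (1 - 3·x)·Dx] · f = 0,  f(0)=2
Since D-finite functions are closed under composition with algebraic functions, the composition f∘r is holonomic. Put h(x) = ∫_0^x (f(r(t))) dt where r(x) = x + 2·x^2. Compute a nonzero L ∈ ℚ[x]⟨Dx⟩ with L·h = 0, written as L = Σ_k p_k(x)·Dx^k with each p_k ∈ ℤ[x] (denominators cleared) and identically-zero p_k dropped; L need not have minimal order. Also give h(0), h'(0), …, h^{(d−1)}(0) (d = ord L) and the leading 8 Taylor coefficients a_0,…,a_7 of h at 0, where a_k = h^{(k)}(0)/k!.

L = (3 + 12·x)·Dx + (-1 + 3·x + 6·x^2)·Dx^2  (order 2).
h: a_k = 0, 2, 3, 10, 63/2, 558/5, 405, 10638/7, …
ICs: h(0) = 0, h′(0) = 2.

f: a_k = 2, 6, 18, 54, 162, 486, 1458, 4374, …
Change of var in L_f (x↦r) gives L₀.
Integrate: L := L₀·Dx.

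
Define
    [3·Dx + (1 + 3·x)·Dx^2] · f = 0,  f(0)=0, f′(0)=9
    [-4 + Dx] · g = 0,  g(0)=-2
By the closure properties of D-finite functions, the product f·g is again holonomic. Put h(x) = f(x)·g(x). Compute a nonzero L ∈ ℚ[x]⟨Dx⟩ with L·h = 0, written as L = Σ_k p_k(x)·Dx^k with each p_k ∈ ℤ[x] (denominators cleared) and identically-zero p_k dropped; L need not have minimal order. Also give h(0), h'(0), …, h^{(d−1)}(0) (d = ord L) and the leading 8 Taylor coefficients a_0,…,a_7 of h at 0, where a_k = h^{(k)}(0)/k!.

f: a_k = 0, 9, -27/2, 27, -243/4, 729/5, -729/2, 6561/7, …
g: a_k = -2, -8, -16, -64/3, -64/3, -256/15, -512/45, -2048/315, …
h₀=f·g: eliminate ⇒ L₀, order ≤ 2·1.
L = (4 + 48·x) + (-5 - 24·x)·Dx + (1 + 3·x)·Dx^2  (order 2).
h: a_k = 0, -18, -45, -90, -141/2, -708/5, 93, -15518/35, …
ICs: h(0) = 0, h′(0) = -18.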